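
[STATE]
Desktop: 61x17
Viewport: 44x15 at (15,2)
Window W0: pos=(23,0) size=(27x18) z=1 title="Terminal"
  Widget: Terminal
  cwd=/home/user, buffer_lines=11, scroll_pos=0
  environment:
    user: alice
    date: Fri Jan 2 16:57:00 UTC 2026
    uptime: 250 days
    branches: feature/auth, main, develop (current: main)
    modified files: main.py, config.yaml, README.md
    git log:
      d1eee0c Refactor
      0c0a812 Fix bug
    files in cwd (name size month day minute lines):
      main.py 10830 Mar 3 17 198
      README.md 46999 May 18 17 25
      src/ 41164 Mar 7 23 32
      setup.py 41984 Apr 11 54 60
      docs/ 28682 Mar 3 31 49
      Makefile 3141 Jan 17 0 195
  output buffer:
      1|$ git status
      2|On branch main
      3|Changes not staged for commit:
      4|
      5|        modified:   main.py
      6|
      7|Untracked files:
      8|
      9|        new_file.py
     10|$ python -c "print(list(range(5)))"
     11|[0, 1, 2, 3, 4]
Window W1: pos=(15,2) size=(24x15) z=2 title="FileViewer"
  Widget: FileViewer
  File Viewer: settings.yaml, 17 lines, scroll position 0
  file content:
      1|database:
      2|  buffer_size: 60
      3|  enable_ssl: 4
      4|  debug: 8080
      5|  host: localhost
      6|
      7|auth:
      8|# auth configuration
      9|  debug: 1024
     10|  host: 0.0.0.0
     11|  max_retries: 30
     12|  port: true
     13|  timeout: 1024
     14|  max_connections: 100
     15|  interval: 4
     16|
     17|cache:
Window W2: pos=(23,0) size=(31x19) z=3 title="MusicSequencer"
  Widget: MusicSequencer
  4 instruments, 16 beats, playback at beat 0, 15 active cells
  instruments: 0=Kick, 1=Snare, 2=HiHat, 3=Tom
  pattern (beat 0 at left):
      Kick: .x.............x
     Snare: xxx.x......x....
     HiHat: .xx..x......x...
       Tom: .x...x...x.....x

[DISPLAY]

┏━━━━━━━┠─────────────────────────────┨     
┃ FileVi┃      ▼123456789012345       ┃     
┠───────┃  Kick·█·············█       ┃     
┃databas┃ Snare███·█······█····       ┃     
┃  buffe┃ HiHat·██··█······█···       ┃     
┃  enabl┃   Tom·█···█···█·····█       ┃     
┃  debug┃                             ┃     
┃  host:┃                             ┃     
┃       ┃                             ┃     
┃auth:  ┃                             ┃     
┃# auth ┃                             ┃     
┃  debug┃                             ┃     
┃  host:┃                             ┃     
┃  max_r┃                             ┃     
┗━━━━━━━┃                             ┃     


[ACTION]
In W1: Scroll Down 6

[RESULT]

┏━━━━━━━┠─────────────────────────────┨     
┃ FileVi┃      ▼123456789012345       ┃     
┠───────┃  Kick·█·············█       ┃     
┃auth:  ┃ Snare███·█······█····       ┃     
┃# auth ┃ HiHat·██··█······█···       ┃     
┃  debug┃   Tom·█···█···█·····█       ┃     
┃  host:┃                             ┃     
┃  max_r┃                             ┃     
┃  port:┃                             ┃     
┃  timeo┃                             ┃     
┃  max_c┃                             ┃     
┃  inter┃                             ┃     
┃       ┃                             ┃     
┃cache: ┃                             ┃     
┗━━━━━━━┃                             ┃     


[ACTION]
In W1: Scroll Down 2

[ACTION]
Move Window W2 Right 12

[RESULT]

┏━━━━━━━━━━━━━━┠────────────────────────────
┃ FileViewer   ┃      ▼123456789012345      
┠──────────────┃  Kick·█·············█      
┃auth:         ┃ Snare███·█······█····      
┃# auth configu┃ HiHat·██··█······█···      
┃  debug: 1024 ┃   Tom·█···█···█·····█      
┃  host: 0.0.0.┃                            
┃  max_retries:┃                            
┃  port: true  ┃                            
┃  timeout: 102┃                            
┃  max_connecti┃                            
┃  interval: 4 ┃                            
┃              ┃                            
┃cache:        ┃                            
┗━━━━━━━━━━━━━━┃                            


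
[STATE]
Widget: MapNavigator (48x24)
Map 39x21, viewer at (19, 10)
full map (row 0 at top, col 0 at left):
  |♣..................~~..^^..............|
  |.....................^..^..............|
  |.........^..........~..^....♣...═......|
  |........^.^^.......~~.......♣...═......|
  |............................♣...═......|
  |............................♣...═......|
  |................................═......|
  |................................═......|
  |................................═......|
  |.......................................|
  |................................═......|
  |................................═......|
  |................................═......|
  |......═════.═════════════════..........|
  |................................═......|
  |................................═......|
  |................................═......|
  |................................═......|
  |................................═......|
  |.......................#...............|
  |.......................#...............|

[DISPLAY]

                                                
                                                
     ♣..................~~..^^..............    
     .....................^..^..............    
     .........^..........~..^....♣...═......    
     ........^.^^.......~~.......♣...═......    
     ............................♣...═......    
     ............................♣...═......    
     ................................═......    
     ................................═......    
     ................................═......    
     .......................................    
     ...................@............═......    
     ................................═......    
     ................................═......    
     ......═════.═════════════════..........    
     ................................═......    
     ................................═......    
     ................................═......    
     ................................═......    
     ................................═......    
     .......................#...............    
     .......................#...............    
                                                


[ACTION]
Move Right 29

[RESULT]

                                                
                                                
.....~~..^^..............                       
.......^..^..............                       
......~..^....♣...═......                       
.....~~.......♣...═......                       
..............♣...═......                       
..............♣...═......                       
..................═......                       
..................═......                       
..................═......                       
.........................                       
..................═.....@                       
..................═......                       
..................═......                       
═══════════════..........                       
..................═......                       
..................═......                       
..................═......                       
..................═......                       
..................═......                       
.........#...............                       
.........#...............                       
                                                


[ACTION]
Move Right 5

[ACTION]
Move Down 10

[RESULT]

..................═......                       
.........................                       
..................═......                       
..................═......                       
..................═......                       
═══════════════..........                       
..................═......                       
..................═......                       
..................═......                       
..................═......                       
..................═......                       
.........#...............                       
.........#..............@                       
                                                
                                                
                                                
                                                
                                                
                                                
                                                
                                                
                                                
                                                
                                                


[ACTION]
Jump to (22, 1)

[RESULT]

                                                
                                                
                                                
                                                
                                                
                                                
                                                
                                                
                                                
                                                
                                                
  ♣..................~~..^^..............       
  .....................^@.^..............       
  .........^..........~..^....♣...═......       
  ........^.^^.......~~.......♣...═......       
  ............................♣...═......       
  ............................♣...═......       
  ................................═......       
  ................................═......       
  ................................═......       
  .......................................       
  ................................═......       
  ................................═......       
  ................................═......       


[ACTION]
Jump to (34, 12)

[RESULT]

.........~~..^^..............                   
...........^..^..............                   
..........~..^....♣...═......                   
^^.......~~.......♣...═......                   
..................♣...═......                   
..................♣...═......                   
......................═......                   
......................═......                   
......................═......                   
.............................                   
......................═......                   
......................═......                   
......................═.@....                   
═.═════════════════..........                   
......................═......                   
......................═......                   
......................═......                   
......................═......                   
......................═......                   
.............#...............                   
.............#...............                   
                                                
                                                
                                                


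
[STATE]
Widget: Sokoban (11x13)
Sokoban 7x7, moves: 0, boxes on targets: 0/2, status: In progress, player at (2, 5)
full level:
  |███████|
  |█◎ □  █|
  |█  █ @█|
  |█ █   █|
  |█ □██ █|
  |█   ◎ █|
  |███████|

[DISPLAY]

███████    
█◎ □  █    
█  █ @█    
█ █   █    
█ □██ █    
█   ◎ █    
███████    
Moves: 0  0
           
           
           
           
           


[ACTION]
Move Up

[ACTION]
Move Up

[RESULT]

███████    
█◎ □ @█    
█  █  █    
█ █   █    
█ □██ █    
█   ◎ █    
███████    
Moves: 1  0
           
           
           
           
           


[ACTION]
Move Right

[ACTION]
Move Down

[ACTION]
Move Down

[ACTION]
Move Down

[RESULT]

███████    
█◎ □  █    
█  █  █    
█ █   █    
█ □██@█    
█   ◎ █    
███████    
Moves: 4  0
           
           
           
           
           


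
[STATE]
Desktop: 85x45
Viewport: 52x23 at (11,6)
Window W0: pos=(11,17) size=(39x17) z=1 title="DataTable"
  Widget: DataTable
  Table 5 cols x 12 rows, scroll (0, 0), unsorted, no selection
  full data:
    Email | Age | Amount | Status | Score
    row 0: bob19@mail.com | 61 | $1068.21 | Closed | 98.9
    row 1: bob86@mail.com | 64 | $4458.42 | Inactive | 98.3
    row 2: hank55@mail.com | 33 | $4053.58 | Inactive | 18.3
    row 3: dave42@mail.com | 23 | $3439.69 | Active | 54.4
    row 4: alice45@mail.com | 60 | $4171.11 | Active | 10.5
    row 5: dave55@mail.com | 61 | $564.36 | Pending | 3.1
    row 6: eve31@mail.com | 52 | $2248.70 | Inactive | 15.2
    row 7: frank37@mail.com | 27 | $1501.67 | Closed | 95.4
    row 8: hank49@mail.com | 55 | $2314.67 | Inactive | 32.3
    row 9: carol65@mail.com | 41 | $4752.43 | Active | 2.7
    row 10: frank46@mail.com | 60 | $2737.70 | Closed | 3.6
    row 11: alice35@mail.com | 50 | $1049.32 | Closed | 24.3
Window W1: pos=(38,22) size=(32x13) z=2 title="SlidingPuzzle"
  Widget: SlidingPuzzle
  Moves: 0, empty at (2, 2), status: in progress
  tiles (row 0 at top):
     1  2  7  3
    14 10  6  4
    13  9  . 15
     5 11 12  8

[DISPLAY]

                                                    
                                                    
                                                    
                                                    
                                                    
                                                    
                                                    
                                                    
                                                    
                                                    
                                                    
┏━━━━━━━━━━━━━━━━━━━━━━━━━━━━━━━━━━━━━┓             
┃ DataTable                           ┃             
┠─────────────────────────────────────┨             
┃Email           │Age│Amount  │Status ┃             
┃────────────────┼───┼────────┼───────┃             
┃bob19@mail.com  │61 │$1068┏━━━━━━━━━━━━━━━━━━━━━━━━
┃bob86@mail.com  │64 │$4458┃ SlidingPuzzle          
┃hank55@mail.com │33 │$4053┠────────────────────────
┃dave42@mail.com │23 │$3439┃┌────┬────┬────┬────┐   
┃alice45@mail.com│60 │$4171┃│  1 │  2 │  7 │  3 │   
┃dave55@mail.com │61 │$564.┃├────┼────┼────┼────┤   
┃eve31@mail.com  │52 │$2248┃│ 14 │ 10 │  6 │  4 │   


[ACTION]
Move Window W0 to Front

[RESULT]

                                                    
                                                    
                                                    
                                                    
                                                    
                                                    
                                                    
                                                    
                                                    
                                                    
                                                    
┏━━━━━━━━━━━━━━━━━━━━━━━━━━━━━━━━━━━━━┓             
┃ DataTable                           ┃             
┠─────────────────────────────────────┨             
┃Email           │Age│Amount  │Status ┃             
┃────────────────┼───┼────────┼───────┃             
┃bob19@mail.com  │61 │$1068.21│Closed ┃━━━━━━━━━━━━━
┃bob86@mail.com  │64 │$4458.42│Inactiv┃zle          
┃hank55@mail.com │33 │$4053.58│Inactiv┃─────────────
┃dave42@mail.com │23 │$3439.69│Active ┃────┬────┐   
┃alice45@mail.com│60 │$4171.11│Active ┃  7 │  3 │   
┃dave55@mail.com │61 │$564.36 │Pending┃────┼────┤   
┃eve31@mail.com  │52 │$2248.70│Inactiv┃  6 │  4 │   


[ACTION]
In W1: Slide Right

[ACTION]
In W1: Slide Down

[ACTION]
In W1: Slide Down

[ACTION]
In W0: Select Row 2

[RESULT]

                                                    
                                                    
                                                    
                                                    
                                                    
                                                    
                                                    
                                                    
                                                    
                                                    
                                                    
┏━━━━━━━━━━━━━━━━━━━━━━━━━━━━━━━━━━━━━┓             
┃ DataTable                           ┃             
┠─────────────────────────────────────┨             
┃Email           │Age│Amount  │Status ┃             
┃────────────────┼───┼────────┼───────┃             
┃bob19@mail.com  │61 │$1068.21│Closed ┃━━━━━━━━━━━━━
┃bob86@mail.com  │64 │$4458.42│Inactiv┃zle          
┃>ank55@mail.com │33 │$4053.58│Inactiv┃─────────────
┃dave42@mail.com │23 │$3439.69│Active ┃────┬────┐   
┃alice45@mail.com│60 │$4171.11│Active ┃  7 │  3 │   
┃dave55@mail.com │61 │$564.36 │Pending┃────┼────┤   
┃eve31@mail.com  │52 │$2248.70│Inactiv┃  6 │  4 │   


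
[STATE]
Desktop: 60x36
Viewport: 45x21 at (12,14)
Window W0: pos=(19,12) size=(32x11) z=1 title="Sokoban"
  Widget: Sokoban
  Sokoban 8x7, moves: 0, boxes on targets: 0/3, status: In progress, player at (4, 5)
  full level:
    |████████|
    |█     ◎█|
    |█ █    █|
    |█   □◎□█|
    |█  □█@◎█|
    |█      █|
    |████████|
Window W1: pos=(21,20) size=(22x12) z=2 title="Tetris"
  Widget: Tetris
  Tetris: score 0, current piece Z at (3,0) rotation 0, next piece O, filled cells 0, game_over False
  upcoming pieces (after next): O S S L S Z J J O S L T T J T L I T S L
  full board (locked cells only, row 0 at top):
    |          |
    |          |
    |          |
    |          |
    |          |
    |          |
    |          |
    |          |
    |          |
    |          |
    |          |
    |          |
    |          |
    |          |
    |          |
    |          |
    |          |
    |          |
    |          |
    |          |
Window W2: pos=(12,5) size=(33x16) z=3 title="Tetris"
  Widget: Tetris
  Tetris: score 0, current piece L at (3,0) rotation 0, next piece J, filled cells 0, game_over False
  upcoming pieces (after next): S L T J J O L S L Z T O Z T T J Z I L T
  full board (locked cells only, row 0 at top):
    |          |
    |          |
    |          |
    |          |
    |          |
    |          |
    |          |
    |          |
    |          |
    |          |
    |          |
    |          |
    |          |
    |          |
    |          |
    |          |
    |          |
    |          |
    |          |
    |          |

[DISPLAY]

┃          │Score:              ┃─────┨      
┃          │0                   ┃     ┃      
┃          │                    ┃     ┃      
┃          │                    ┃     ┃      
┃          │                    ┃     ┃      
┃          │                    ┃     ┃      
┗━━━━━━━━━━━━━━━━━━━━━━━━━━━━━━━┛     ┃      
       ┃█┃ Tetris             ┃       ┃      
       ┗━┠────────────────────┨━━━━━━━┛      
         ┃          │Next:    ┃              
         ┃          │▓▓       ┃              
         ┃          │▓▓       ┃              
         ┃          │         ┃              
         ┃          │         ┃              
         ┃          │         ┃              
         ┃          │Score:   ┃              
         ┃          │0        ┃              
         ┗━━━━━━━━━━━━━━━━━━━━┛              
                                             
                                             
                                             


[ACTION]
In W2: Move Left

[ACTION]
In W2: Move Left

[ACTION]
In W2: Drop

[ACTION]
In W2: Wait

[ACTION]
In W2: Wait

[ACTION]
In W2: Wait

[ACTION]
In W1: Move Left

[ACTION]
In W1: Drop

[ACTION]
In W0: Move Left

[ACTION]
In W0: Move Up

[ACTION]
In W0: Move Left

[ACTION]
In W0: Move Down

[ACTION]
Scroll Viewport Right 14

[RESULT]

        │Score:              ┃─────┨         
        │0                   ┃     ┃         
        │                    ┃     ┃         
        │                    ┃     ┃         
        │                    ┃     ┃         
        │                    ┃     ┃         
━━━━━━━━━━━━━━━━━━━━━━━━━━━━━┛     ┃         
    ┃█┃ Tetris             ┃       ┃         
    ┗━┠────────────────────┨━━━━━━━┛         
      ┃          │Next:    ┃                 
      ┃          │▓▓       ┃                 
      ┃          │▓▓       ┃                 
      ┃          │         ┃                 
      ┃          │         ┃                 
      ┃          │         ┃                 
      ┃          │Score:   ┃                 
      ┃          │0        ┃                 
      ┗━━━━━━━━━━━━━━━━━━━━┛                 
                                             
                                             
                                             


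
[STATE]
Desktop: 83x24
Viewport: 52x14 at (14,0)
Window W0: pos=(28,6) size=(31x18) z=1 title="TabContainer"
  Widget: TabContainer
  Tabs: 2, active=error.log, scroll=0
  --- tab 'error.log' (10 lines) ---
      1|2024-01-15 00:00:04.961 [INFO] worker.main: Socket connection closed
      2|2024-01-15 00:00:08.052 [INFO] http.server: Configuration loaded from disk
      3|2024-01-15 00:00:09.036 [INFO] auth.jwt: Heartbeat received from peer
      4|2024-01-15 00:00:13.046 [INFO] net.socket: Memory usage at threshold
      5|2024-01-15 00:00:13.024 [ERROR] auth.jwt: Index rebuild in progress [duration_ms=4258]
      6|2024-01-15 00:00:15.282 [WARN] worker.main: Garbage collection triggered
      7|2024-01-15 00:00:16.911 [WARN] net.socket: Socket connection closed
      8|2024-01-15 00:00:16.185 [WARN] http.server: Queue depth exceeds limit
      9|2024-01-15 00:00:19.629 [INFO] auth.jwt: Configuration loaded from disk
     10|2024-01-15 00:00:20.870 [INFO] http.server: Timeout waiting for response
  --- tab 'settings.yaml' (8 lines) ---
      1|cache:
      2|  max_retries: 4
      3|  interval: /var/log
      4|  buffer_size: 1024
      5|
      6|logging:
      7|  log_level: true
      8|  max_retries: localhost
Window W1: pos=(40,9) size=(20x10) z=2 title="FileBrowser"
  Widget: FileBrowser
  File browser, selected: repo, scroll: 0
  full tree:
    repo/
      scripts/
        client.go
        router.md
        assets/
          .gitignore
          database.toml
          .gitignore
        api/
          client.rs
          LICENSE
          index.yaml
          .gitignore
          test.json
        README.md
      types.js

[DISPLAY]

                                                    
                                                    
                                                    
                                                    
                                                    
                                                    
              ┏━━━━━━━━━━━━━━━━━━━━━━━━━━━━━┓       
              ┃ TabContainer                ┃       
              ┠─────────────────────────────┨       
              ┃[error.log]┏━━━━━━━━━━━━━━━━━━┓      
              ┃───────────┃ FileBrowser      ┃      
              ┃2024-01-15 ┠──────────────────┨      
              ┃2024-01-15 ┃> [-] repo/       ┃      
              ┃2024-01-15 ┃    [+] scripts/  ┃      


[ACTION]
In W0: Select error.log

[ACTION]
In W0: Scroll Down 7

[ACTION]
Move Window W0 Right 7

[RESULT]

                                                    
                                                    
                                                    
                                                    
                                                    
                                                    
                     ┏━━━━━━━━━━━━━━━━━━━━━━━━━━━━━┓
                     ┃ TabContainer                ┃
                     ┠─────────────────────────────┨
                     ┃[err┏━━━━━━━━━━━━━━━━━━┓ml   ┃
                     ┃────┃ FileBrowser      ┃─────┃
                     ┃2024┠──────────────────┨[WARN┃
                     ┃2024┃> [-] repo/       ┃[INFO┃
                     ┃2024┃    [+] scripts/  ┃[INFO┃


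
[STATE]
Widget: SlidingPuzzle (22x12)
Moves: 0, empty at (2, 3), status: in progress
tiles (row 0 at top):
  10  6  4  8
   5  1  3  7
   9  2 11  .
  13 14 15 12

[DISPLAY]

┌────┬────┬────┬────┐ 
│ 10 │  6 │  4 │  8 │ 
├────┼────┼────┼────┤ 
│  5 │  1 │  3 │  7 │ 
├────┼────┼────┼────┤ 
│  9 │  2 │ 11 │    │ 
├────┼────┼────┼────┤ 
│ 13 │ 14 │ 15 │ 12 │ 
└────┴────┴────┴────┘ 
Moves: 0              
                      
                      


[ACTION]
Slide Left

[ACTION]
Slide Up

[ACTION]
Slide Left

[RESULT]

┌────┬────┬────┬────┐ 
│ 10 │  6 │  4 │  8 │ 
├────┼────┼────┼────┤ 
│  5 │  1 │  3 │  7 │ 
├────┼────┼────┼────┤ 
│  9 │  2 │ 11 │ 12 │ 
├────┼────┼────┼────┤ 
│ 13 │ 14 │ 15 │    │ 
└────┴────┴────┴────┘ 
Moves: 1              
                      
                      


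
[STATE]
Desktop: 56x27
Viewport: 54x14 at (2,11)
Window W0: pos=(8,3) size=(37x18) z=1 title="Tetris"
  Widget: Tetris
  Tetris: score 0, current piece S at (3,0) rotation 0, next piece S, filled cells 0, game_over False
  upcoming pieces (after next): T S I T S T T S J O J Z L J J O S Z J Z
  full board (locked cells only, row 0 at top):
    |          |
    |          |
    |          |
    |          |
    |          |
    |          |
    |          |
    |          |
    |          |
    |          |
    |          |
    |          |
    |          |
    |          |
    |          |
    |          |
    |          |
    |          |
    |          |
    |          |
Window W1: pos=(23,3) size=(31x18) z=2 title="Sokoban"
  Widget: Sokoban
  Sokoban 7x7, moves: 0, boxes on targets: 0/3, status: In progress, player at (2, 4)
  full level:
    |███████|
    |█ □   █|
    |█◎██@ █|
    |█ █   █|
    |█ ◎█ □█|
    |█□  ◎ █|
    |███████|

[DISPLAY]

      ┃          │   ┃█□  ◎ █                      ┃  
      ┃          │Sco┃███████                      ┃  
      ┃          │0  ┃Moves: 0  0/3                ┃  
      ┃          │   ┃                             ┃  
      ┃          │   ┃                             ┃  
      ┃          │   ┃                             ┃  
      ┃          │   ┃                             ┃  
      ┃          │   ┃                             ┃  
      ┃          │   ┃                             ┃  
      ┗━━━━━━━━━━━━━━┗━━━━━━━━━━━━━━━━━━━━━━━━━━━━━┛  
                                                      
                                                      
                                                      
                                                      


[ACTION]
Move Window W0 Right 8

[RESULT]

              ┃      ┃█□  ◎ █                      ┃  
              ┃      ┃███████                      ┃  
              ┃      ┃Moves: 0  0/3                ┃  
              ┃      ┃                             ┃  
              ┃      ┃                             ┃  
              ┃      ┃                             ┃  
              ┃      ┃                             ┃  
              ┃      ┃                             ┃  
              ┃      ┃                             ┃  
              ┗━━━━━━┗━━━━━━━━━━━━━━━━━━━━━━━━━━━━━┛  
                                                      
                                                      
                                                      
                                                      


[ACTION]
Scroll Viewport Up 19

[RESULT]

                                                      
                                                      
                                                      
              ┏━━━━━━┏━━━━━━━━━━━━━━━━━━━━━━━━━━━━━┓  
              ┃ Tetri┃ Sokoban                     ┃  
              ┠──────┠─────────────────────────────┨  
              ┃      ┃███████                      ┃  
              ┃      ┃█ □   █                      ┃  
              ┃      ┃█◎██@ █                      ┃  
              ┃      ┃█ █   █                      ┃  
              ┃      ┃█ ◎█ □█                      ┃  
              ┃      ┃█□  ◎ █                      ┃  
              ┃      ┃███████                      ┃  
              ┃      ┃Moves: 0  0/3                ┃  


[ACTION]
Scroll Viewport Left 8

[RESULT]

                                                      
                                                      
                                                      
                ┏━━━━━━┏━━━━━━━━━━━━━━━━━━━━━━━━━━━━━┓
                ┃ Tetri┃ Sokoban                     ┃
                ┠──────┠─────────────────────────────┨
                ┃      ┃███████                      ┃
                ┃      ┃█ □   █                      ┃
                ┃      ┃█◎██@ █                      ┃
                ┃      ┃█ █   █                      ┃
                ┃      ┃█ ◎█ □█                      ┃
                ┃      ┃█□  ◎ █                      ┃
                ┃      ┃███████                      ┃
                ┃      ┃Moves: 0  0/3                ┃


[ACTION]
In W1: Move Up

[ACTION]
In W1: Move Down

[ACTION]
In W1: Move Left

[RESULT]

                                                      
                                                      
                                                      
                ┏━━━━━━┏━━━━━━━━━━━━━━━━━━━━━━━━━━━━━┓
                ┃ Tetri┃ Sokoban                     ┃
                ┠──────┠─────────────────────────────┨
                ┃      ┃███████                      ┃
                ┃      ┃█ □   █                      ┃
                ┃      ┃█◎██@ █                      ┃
                ┃      ┃█ █   █                      ┃
                ┃      ┃█ ◎█ □█                      ┃
                ┃      ┃█□  ◎ █                      ┃
                ┃      ┃███████                      ┃
                ┃      ┃Moves: 2  0/3                ┃


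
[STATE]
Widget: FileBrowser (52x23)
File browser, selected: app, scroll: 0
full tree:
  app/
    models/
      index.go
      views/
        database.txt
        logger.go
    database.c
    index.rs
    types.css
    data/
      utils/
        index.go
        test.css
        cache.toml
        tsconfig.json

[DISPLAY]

> [-] app/                                          
    [+] models/                                     
    database.c                                      
    index.rs                                        
    types.css                                       
    [+] data/                                       
                                                    
                                                    
                                                    
                                                    
                                                    
                                                    
                                                    
                                                    
                                                    
                                                    
                                                    
                                                    
                                                    
                                                    
                                                    
                                                    
                                                    


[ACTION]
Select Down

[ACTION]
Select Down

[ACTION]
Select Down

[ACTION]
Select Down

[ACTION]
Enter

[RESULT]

  [-] app/                                          
    [+] models/                                     
    database.c                                      
    index.rs                                        
  > types.css                                       
    [+] data/                                       
                                                    
                                                    
                                                    
                                                    
                                                    
                                                    
                                                    
                                                    
                                                    
                                                    
                                                    
                                                    
                                                    
                                                    
                                                    
                                                    
                                                    


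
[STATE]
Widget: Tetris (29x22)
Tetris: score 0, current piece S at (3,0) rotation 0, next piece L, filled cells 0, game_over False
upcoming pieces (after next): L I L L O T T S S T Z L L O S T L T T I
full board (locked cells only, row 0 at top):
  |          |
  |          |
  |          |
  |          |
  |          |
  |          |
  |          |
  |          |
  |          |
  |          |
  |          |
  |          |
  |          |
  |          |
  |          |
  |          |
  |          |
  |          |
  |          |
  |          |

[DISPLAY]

    ░░    │Next:             
   ░░     │  ▒               
          │▒▒▒               
          │                  
          │                  
          │                  
          │Score:            
          │0                 
          │                  
          │                  
          │                  
          │                  
          │                  
          │                  
          │                  
          │                  
          │                  
          │                  
          │                  
          │                  
          │                  
          │                  


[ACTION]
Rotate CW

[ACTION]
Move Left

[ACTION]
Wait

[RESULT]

          │Next:             
  ░       │  ▒               
  ░░      │▒▒▒               
   ░      │                  
          │                  
          │                  
          │Score:            
          │0                 
          │                  
          │                  
          │                  
          │                  
          │                  
          │                  
          │                  
          │                  
          │                  
          │                  
          │                  
          │                  
          │                  
          │                  


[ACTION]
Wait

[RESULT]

          │Next:             
          │  ▒               
  ░       │▒▒▒               
  ░░      │                  
   ░      │                  
          │                  
          │Score:            
          │0                 
          │                  
          │                  
          │                  
          │                  
          │                  
          │                  
          │                  
          │                  
          │                  
          │                  
          │                  
          │                  
          │                  
          │                  
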